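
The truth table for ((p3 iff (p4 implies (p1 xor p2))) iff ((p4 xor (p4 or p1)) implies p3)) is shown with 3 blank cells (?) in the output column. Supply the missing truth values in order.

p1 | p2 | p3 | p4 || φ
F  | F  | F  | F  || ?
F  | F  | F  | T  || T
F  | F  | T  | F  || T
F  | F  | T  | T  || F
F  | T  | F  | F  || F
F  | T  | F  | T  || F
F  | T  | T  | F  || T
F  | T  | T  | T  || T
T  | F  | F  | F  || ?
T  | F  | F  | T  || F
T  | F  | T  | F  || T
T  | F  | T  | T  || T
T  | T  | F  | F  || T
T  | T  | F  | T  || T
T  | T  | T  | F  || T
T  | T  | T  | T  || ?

Row p1=F, p2=F, p3=F, p4=F: (p3 iff (p4 implies (p1 xor p2))) = F, ((p4 xor (p4 or p1)) implies p3) = T, so the formula = F.
Row p1=T, p2=F, p3=F, p4=F: (p3 iff (p4 implies (p1 xor p2))) = F, ((p4 xor (p4 or p1)) implies p3) = F, so the formula = T.
Row p1=T, p2=T, p3=T, p4=T: (p3 iff (p4 implies (p1 xor p2))) = F, ((p4 xor (p4 or p1)) implies p3) = T, so the formula = F.

F, T, F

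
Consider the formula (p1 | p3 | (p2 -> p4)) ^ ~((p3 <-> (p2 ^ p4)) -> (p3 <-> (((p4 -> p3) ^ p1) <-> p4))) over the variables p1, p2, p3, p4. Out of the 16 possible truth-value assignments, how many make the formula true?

11

p1  p2  p3  p4  |  φ
F   F   F   F   |  T
F   F   F   T   |  T
F   F   T   F   |  T
F   F   T   T   |  T
F   T   F   F   |  F
F   T   F   T   |  T
F   T   T   F   |  F
F   T   T   T   |  T
T   F   F   F   |  F
T   F   F   T   |  T
T   F   T   F   |  T
T   F   T   T   |  F
T   T   F   F   |  T
T   T   F   T   |  F
T   T   T   F   |  T
T   T   T   T   |  T
The formula is true on 11 of the 16 rows.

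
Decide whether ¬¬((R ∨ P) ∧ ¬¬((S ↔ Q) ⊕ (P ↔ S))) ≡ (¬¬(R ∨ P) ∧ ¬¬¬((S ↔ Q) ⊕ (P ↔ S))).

P  Q  R  S  |  φ  ψ
1  1  1  1  |  0  1
1  1  1  0  |  0  1
1  1  0  1  |  0  1
1  1  0  0  |  0  1
1  0  1  1  |  1  0
1  0  1  0  |  1  0
1  0  0  1  |  1  0
1  0  0  0  |  1  0
0  1  1  1  |  1  0
0  1  1  0  |  1  0
0  1  0  1  |  0  0
0  1  0  0  |  0  0
0  0  1  1  |  0  1
0  0  1  0  |  0  1
0  0  0  1  |  0  0
0  0  0  0  |  0  0
The columns differ at P=1, Q=1, R=1, S=1 (φ=0, ψ=1), so they are not equivalent.

not equivalent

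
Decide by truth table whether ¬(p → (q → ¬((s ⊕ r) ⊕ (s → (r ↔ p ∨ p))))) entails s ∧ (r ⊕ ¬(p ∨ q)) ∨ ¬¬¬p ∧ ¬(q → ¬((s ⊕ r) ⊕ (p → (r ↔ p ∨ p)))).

no

p | q | r | s | φ | ψ
- | - | - | - | - | -
1 | 1 | 1 | 1 | 1 | 1
1 | 1 | 1 | 0 | 0 | 0
1 | 1 | 0 | 1 | 1 | 0
1 | 1 | 0 | 0 | 1 | 0
1 | 0 | 1 | 1 | 0 | 1
1 | 0 | 1 | 0 | 0 | 0
1 | 0 | 0 | 1 | 0 | 0
1 | 0 | 0 | 0 | 0 | 0
0 | 1 | 1 | 1 | 0 | 1
0 | 1 | 1 | 0 | 0 | 0
0 | 1 | 0 | 1 | 0 | 0
0 | 1 | 0 | 0 | 0 | 1
0 | 0 | 1 | 1 | 0 | 0
0 | 0 | 1 | 0 | 0 | 0
0 | 0 | 0 | 1 | 0 | 1
0 | 0 | 0 | 0 | 0 | 0
At p=1, q=1, r=0, s=1 we have φ true but ψ false, so φ does not entail ψ.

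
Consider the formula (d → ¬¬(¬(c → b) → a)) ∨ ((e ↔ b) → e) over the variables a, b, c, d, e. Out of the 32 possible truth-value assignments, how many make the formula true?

31

  a   |   b   |   c   |   d   |   e   ||   φ  
 True |  True |  True |  True |  True ||  True
 True |  True |  True |  True | False ||  True
 True |  True |  True | False |  True ||  True
 True |  True |  True | False | False ||  True
 True |  True | False |  True |  True ||  True
 True |  True | False |  True | False ||  True
 True |  True | False | False |  True ||  True
 True |  True | False | False | False ||  True
 True | False |  True |  True |  True ||  True
 True | False |  True |  True | False ||  True
 True | False |  True | False |  True ||  True
 True | False |  True | False | False ||  True
 True | False | False |  True |  True ||  True
 True | False | False |  True | False ||  True
 True | False | False | False |  True ||  True
 True | False | False | False | False ||  True
False |  True |  True |  True |  True ||  True
False |  True |  True |  True | False ||  True
False |  True |  True | False |  True ||  True
False |  True |  True | False | False ||  True
False |  True | False |  True |  True ||  True
False |  True | False |  True | False ||  True
False |  True | False | False |  True ||  True
False |  True | False | False | False ||  True
False | False |  True |  True |  True ||  True
False | False |  True |  True | False || False
False | False |  True | False |  True ||  True
False | False |  True | False | False ||  True
False | False | False |  True |  True ||  True
False | False | False |  True | False ||  True
False | False | False | False |  True ||  True
False | False | False | False | False ||  True
The formula is true on 31 of the 32 rows.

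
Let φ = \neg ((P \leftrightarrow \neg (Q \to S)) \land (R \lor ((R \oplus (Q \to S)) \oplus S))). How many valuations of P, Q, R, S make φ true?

11

P  Q  R  S  |  (Q \to S)  \neg (Q \to S)  (R \oplus (Q \to S))  φ
1  1  1  1  |      1            0                  0            1
1  1  1  0  |      0            1                  1            0
1  1  0  1  |      1            0                  1            1
1  1  0  0  |      0            1                  0            1
1  0  1  1  |      1            0                  0            1
1  0  1  0  |      1            0                  0            1
1  0  0  1  |      1            0                  1            1
1  0  0  0  |      1            0                  1            1
0  1  1  1  |      1            0                  0            0
0  1  1  0  |      0            1                  1            1
0  1  0  1  |      1            0                  1            1
0  1  0  0  |      0            1                  0            1
0  0  1  1  |      1            0                  0            0
0  0  1  0  |      1            0                  0            0
0  0  0  1  |      1            0                  1            1
0  0  0  0  |      1            0                  1            0
The formula is true on 11 of the 16 rows.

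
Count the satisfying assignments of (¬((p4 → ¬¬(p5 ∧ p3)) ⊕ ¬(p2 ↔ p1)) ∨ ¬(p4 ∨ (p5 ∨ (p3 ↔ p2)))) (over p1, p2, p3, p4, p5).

18

p1  p2  p3  p4  p5  |  φ
F   F   F   F   F   |  F
F   F   F   F   T   |  F
F   F   F   T   F   |  T
F   F   F   T   T   |  T
F   F   T   F   F   |  T
F   F   T   F   T   |  F
F   F   T   T   F   |  T
F   F   T   T   T   |  F
F   T   F   F   F   |  T
F   T   F   F   T   |  T
F   T   F   T   F   |  F
F   T   F   T   T   |  F
F   T   T   F   F   |  T
F   T   T   F   T   |  T
F   T   T   T   F   |  F
F   T   T   T   T   |  T
T   F   F   F   F   |  T
T   F   F   F   T   |  T
T   F   F   T   F   |  F
T   F   F   T   T   |  F
T   F   T   F   F   |  T
T   F   T   F   T   |  T
T   F   T   T   F   |  F
T   F   T   T   T   |  T
T   T   F   F   F   |  T
T   T   F   F   T   |  F
T   T   F   T   F   |  T
T   T   F   T   T   |  T
T   T   T   F   F   |  F
T   T   T   F   T   |  F
T   T   T   T   F   |  T
T   T   T   T   T   |  F
The formula is true on 18 of the 32 rows.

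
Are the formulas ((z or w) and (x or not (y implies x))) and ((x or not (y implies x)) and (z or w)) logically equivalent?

x | y | z | w | φ | ψ
- | - | - | - | - | -
1 | 1 | 1 | 1 | 1 | 1
1 | 1 | 1 | 0 | 1 | 1
1 | 1 | 0 | 1 | 1 | 1
1 | 1 | 0 | 0 | 0 | 0
1 | 0 | 1 | 1 | 1 | 1
1 | 0 | 1 | 0 | 1 | 1
1 | 0 | 0 | 1 | 1 | 1
1 | 0 | 0 | 0 | 0 | 0
0 | 1 | 1 | 1 | 1 | 1
0 | 1 | 1 | 0 | 1 | 1
0 | 1 | 0 | 1 | 1 | 1
0 | 1 | 0 | 0 | 0 | 0
0 | 0 | 1 | 1 | 0 | 0
0 | 0 | 1 | 0 | 0 | 0
0 | 0 | 0 | 1 | 0 | 0
0 | 0 | 0 | 0 | 0 | 0
The columns for φ and ψ agree on every row, so they are logically equivalent.

equivalent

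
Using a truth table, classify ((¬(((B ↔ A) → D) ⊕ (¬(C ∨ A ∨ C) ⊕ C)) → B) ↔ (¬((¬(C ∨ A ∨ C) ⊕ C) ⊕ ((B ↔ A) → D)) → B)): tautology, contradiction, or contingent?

tautology

A  B  C  D  |  (B ↔ A)  ((B ↔ A) → D)  (C ∨ A ∨ C)  ¬(C ∨ A ∨ C)  (¬(C ∨ A ∨ C) ⊕ C)  φ
F  F  F  F  |     T           F             F            T                T           T
F  F  F  T  |     T           T             F            T                T           T
F  F  T  F  |     T           F             T            F                T           T
F  F  T  T  |     T           T             T            F                T           T
F  T  F  F  |     F           T             F            T                T           T
F  T  F  T  |     F           T             F            T                T           T
F  T  T  F  |     F           T             T            F                T           T
F  T  T  T  |     F           T             T            F                T           T
T  F  F  F  |     F           T             T            F                F           T
T  F  F  T  |     F           T             T            F                F           T
T  F  T  F  |     F           T             T            F                T           T
T  F  T  T  |     F           T             T            F                T           T
T  T  F  F  |     T           F             T            F                F           T
T  T  F  T  |     T           T             T            F                F           T
T  T  T  F  |     T           F             T            F                T           T
T  T  T  T  |     T           T             T            F                T           T
Every row is T, so the formula is a tautology.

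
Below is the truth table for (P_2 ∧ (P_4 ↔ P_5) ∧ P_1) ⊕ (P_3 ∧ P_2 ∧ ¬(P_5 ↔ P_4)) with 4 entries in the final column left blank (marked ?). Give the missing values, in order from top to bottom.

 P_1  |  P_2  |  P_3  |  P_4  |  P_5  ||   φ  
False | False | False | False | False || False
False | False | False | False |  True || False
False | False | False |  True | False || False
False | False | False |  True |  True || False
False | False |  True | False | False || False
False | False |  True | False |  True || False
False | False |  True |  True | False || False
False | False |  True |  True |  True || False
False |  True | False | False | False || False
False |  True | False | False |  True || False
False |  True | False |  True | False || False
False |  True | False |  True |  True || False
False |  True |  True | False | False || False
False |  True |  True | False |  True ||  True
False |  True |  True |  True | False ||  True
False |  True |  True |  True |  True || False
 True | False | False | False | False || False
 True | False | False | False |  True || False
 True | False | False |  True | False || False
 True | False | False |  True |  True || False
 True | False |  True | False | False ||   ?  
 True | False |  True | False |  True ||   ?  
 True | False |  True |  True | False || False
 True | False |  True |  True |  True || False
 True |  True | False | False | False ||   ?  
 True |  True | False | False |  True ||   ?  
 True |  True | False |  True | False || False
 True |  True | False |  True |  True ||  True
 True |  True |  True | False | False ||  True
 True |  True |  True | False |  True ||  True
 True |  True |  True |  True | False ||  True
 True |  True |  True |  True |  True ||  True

False, False, True, False

Row P_1=True, P_2=False, P_3=True, P_4=False, P_5=False: (P_2 ∧ (P_4 ↔ P_5) ∧ P_1) = False, (P_3 ∧ P_2 ∧ ¬(P_5 ↔ P_4)) = False, so the formula = False.
Row P_1=True, P_2=False, P_3=True, P_4=False, P_5=True: (P_2 ∧ (P_4 ↔ P_5) ∧ P_1) = False, (P_3 ∧ P_2 ∧ ¬(P_5 ↔ P_4)) = False, so the formula = False.
Row P_1=True, P_2=True, P_3=False, P_4=False, P_5=False: (P_2 ∧ (P_4 ↔ P_5) ∧ P_1) = True, (P_3 ∧ P_2 ∧ ¬(P_5 ↔ P_4)) = False, so the formula = True.
Row P_1=True, P_2=True, P_3=False, P_4=False, P_5=True: (P_2 ∧ (P_4 ↔ P_5) ∧ P_1) = False, (P_3 ∧ P_2 ∧ ¬(P_5 ↔ P_4)) = False, so the formula = False.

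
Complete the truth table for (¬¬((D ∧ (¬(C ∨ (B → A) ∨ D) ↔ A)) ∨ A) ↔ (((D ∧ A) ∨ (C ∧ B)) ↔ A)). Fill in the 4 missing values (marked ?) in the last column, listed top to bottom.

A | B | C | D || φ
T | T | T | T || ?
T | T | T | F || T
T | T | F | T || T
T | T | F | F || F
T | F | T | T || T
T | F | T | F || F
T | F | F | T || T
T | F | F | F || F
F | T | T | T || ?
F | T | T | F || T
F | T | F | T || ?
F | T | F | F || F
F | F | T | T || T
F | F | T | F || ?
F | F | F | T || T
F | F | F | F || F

Row A=T, B=T, C=T, D=T: ¬¬((D ∧ (¬(C ∨ (B → A) ∨ D) ↔ A)) ∨ A) = T, (((D ∧ A) ∨ (C ∧ B)) ↔ A) = T, so the formula = T.
Row A=F, B=T, C=T, D=T: ¬¬((D ∧ (¬(C ∨ (B → A) ∨ D) ↔ A)) ∨ A) = T, (((D ∧ A) ∨ (C ∧ B)) ↔ A) = F, so the formula = F.
Row A=F, B=T, C=F, D=T: ¬¬((D ∧ (¬(C ∨ (B → A) ∨ D) ↔ A)) ∨ A) = T, (((D ∧ A) ∨ (C ∧ B)) ↔ A) = T, so the formula = T.
Row A=F, B=F, C=T, D=F: ¬¬((D ∧ (¬(C ∨ (B → A) ∨ D) ↔ A)) ∨ A) = F, (((D ∧ A) ∨ (C ∧ B)) ↔ A) = T, so the formula = F.

T, F, T, F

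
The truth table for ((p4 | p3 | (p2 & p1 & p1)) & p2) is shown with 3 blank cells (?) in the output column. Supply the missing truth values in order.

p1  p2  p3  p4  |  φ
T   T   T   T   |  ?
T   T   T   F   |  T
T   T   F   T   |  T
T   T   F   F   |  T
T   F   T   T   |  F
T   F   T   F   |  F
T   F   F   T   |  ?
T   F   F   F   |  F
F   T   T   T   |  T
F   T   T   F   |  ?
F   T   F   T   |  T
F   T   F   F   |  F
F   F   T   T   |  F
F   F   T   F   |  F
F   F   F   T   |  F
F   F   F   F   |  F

Row p1=T, p2=T, p3=T, p4=T: (p4 | p3 | (p2 & p1 & p1)) = T, so the formula = T.
Row p1=T, p2=F, p3=F, p4=T: (p4 | p3 | (p2 & p1 & p1)) = T, so the formula = F.
Row p1=F, p2=T, p3=T, p4=F: (p4 | p3 | (p2 & p1 & p1)) = T, so the formula = T.

T, F, T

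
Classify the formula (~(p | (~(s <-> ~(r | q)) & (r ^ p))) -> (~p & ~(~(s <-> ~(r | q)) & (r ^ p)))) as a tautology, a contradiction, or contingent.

  p      q      r      s    |    φ  
 True   True   True   True  |   True
 True   True   True  False  |   True
 True   True  False   True  |   True
 True   True  False  False  |   True
 True  False   True   True  |   True
 True  False   True  False  |   True
 True  False  False   True  |   True
 True  False  False  False  |   True
False   True   True   True  |   True
False   True   True  False  |   True
False   True  False   True  |   True
False   True  False  False  |   True
False  False   True   True  |   True
False  False   True  False  |   True
False  False  False   True  |   True
False  False  False  False  |   True
Every row is True, so the formula is a tautology.

tautology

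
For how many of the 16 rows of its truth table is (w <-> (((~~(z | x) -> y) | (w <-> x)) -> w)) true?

x  y  z  w     (z | x)  ~(z | x)  ~~(z | x)  (~~(z | x) -> y)  (w <-> x)  φ
0  0  0  0        0        1          0             1              1      1
0  0  0  1        0        1          0             1              0      1
0  0  1  0        1        0          1             0              1      1
0  0  1  1        1        0          1             0              0      1
0  1  0  0        0        1          0             1              1      1
0  1  0  1        0        1          0             1              0      1
0  1  1  0        1        0          1             1              1      1
0  1  1  1        1        0          1             1              0      1
1  0  0  0        1        0          1             0              0      0
1  0  0  1        1        0          1             0              1      1
1  0  1  0        1        0          1             0              0      0
1  0  1  1        1        0          1             0              1      1
1  1  0  0        1        0          1             1              0      1
1  1  0  1        1        0          1             1              1      1
1  1  1  0        1        0          1             1              0      1
1  1  1  1        1        0          1             1              1      1
The formula is true on 14 of the 16 rows.

14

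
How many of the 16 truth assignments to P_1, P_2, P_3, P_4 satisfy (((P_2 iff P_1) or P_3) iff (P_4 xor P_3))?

8

 P_1  |  P_2  |  P_3  |  P_4  | (P_2 iff P_1) | ((P_2 iff P_1) or P_3) | (P_4 xor P_3) |   φ  
----- | ----- | ----- | ----- | ------------- | ---------------------- | ------------- | -----
 True |  True |  True |  True |      True     |          True          |     False     | False
 True |  True |  True | False |      True     |          True          |      True     |  True
 True |  True | False |  True |      True     |          True          |      True     |  True
 True |  True | False | False |      True     |          True          |     False     | False
 True | False |  True |  True |     False     |          True          |     False     | False
 True | False |  True | False |     False     |          True          |      True     |  True
 True | False | False |  True |     False     |         False          |      True     | False
 True | False | False | False |     False     |         False          |     False     |  True
False |  True |  True |  True |     False     |          True          |     False     | False
False |  True |  True | False |     False     |          True          |      True     |  True
False |  True | False |  True |     False     |         False          |      True     | False
False |  True | False | False |     False     |         False          |     False     |  True
False | False |  True |  True |      True     |          True          |     False     | False
False | False |  True | False |      True     |          True          |      True     |  True
False | False | False |  True |      True     |          True          |      True     |  True
False | False | False | False |      True     |          True          |     False     | False
The formula is true on 8 of the 16 rows.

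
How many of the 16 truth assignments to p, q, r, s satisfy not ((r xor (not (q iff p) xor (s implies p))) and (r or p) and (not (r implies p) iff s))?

p | q | r | s | φ
- | - | - | - | -
F | F | F | F | T
F | F | F | T | T
F | F | T | F | T
F | F | T | T | F
F | T | F | F | T
F | T | F | T | T
F | T | T | F | T
F | T | T | T | T
T | F | F | F | T
T | F | F | T | T
T | F | T | F | F
T | F | T | T | T
T | T | F | F | F
T | T | F | T | T
T | T | T | F | T
T | T | T | T | T
The formula is true on 13 of the 16 rows.

13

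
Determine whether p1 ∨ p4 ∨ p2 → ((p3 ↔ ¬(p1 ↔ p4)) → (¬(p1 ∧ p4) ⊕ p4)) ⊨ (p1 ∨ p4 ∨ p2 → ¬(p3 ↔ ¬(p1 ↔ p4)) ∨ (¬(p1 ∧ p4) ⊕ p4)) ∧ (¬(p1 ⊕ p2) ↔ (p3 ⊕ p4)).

p1 | p2 | p3 | p4 || φ | ψ
1  | 1  | 1  | 1  || 1 | 0
1  | 1  | 1  | 0  || 1 | 1
1  | 1  | 0  | 1  || 1 | 1
1  | 1  | 0  | 0  || 1 | 0
1  | 0  | 1  | 1  || 1 | 1
1  | 0  | 1  | 0  || 1 | 0
1  | 0  | 0  | 1  || 1 | 0
1  | 0  | 0  | 0  || 1 | 1
0  | 1  | 1  | 1  || 0 | 0
0  | 1  | 1  | 0  || 1 | 0
0  | 1  | 0  | 1  || 1 | 0
0  | 1  | 0  | 0  || 1 | 1
0  | 0  | 1  | 1  || 0 | 0
0  | 0  | 1  | 0  || 1 | 1
0  | 0  | 0  | 1  || 1 | 1
0  | 0  | 0  | 0  || 1 | 0
At p1=1, p2=1, p3=1, p4=1 we have φ true but ψ false, so φ does not entail ψ.

no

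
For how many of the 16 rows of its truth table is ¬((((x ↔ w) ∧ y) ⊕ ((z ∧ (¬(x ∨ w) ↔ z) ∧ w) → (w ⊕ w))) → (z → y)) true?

4

x | y | z | w || (x ↔ w) | ((x ↔ w) ∧ y) | (x ∨ w) | ¬(x ∨ w) | (¬(x ∨ w) ↔ z) | (z ∧ (¬(x ∨ w) ↔ z) ∧ w) | (w ⊕ w) | (z → y) | φ
1 | 1 | 1 | 1 ||    1    |       1       |    1    |    0     |       0        |            0             |    0    |    1    | 0
1 | 1 | 1 | 0 ||    0    |       0       |    1    |    0     |       0        |            0             |    0    |    1    | 0
1 | 1 | 0 | 1 ||    1    |       1       |    1    |    0     |       1        |            0             |    0    |    1    | 0
1 | 1 | 0 | 0 ||    0    |       0       |    1    |    0     |       1        |            0             |    0    |    1    | 0
1 | 0 | 1 | 1 ||    1    |       0       |    1    |    0     |       0        |            0             |    0    |    0    | 1
1 | 0 | 1 | 0 ||    0    |       0       |    1    |    0     |       0        |            0             |    0    |    0    | 1
1 | 0 | 0 | 1 ||    1    |       0       |    1    |    0     |       1        |            0             |    0    |    1    | 0
1 | 0 | 0 | 0 ||    0    |       0       |    1    |    0     |       1        |            0             |    0    |    1    | 0
0 | 1 | 1 | 1 ||    0    |       0       |    1    |    0     |       0        |            0             |    0    |    1    | 0
0 | 1 | 1 | 0 ||    1    |       1       |    0    |    1     |       1        |            0             |    0    |    1    | 0
0 | 1 | 0 | 1 ||    0    |       0       |    1    |    0     |       1        |            0             |    0    |    1    | 0
0 | 1 | 0 | 0 ||    1    |       1       |    0    |    1     |       0        |            0             |    0    |    1    | 0
0 | 0 | 1 | 1 ||    0    |       0       |    1    |    0     |       0        |            0             |    0    |    0    | 1
0 | 0 | 1 | 0 ||    1    |       0       |    0    |    1     |       1        |            0             |    0    |    0    | 1
0 | 0 | 0 | 1 ||    0    |       0       |    1    |    0     |       1        |            0             |    0    |    1    | 0
0 | 0 | 0 | 0 ||    1    |       0       |    0    |    1     |       0        |            0             |    0    |    1    | 0
The formula is true on 4 of the 16 rows.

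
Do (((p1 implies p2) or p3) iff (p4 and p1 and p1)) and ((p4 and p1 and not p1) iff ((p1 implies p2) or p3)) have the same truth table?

not equivalent

p1 | p2 | p3 | p4 | φ | ψ
-- | -- | -- | -- | - | -
T  | T  | T  | T  | T | F
T  | T  | T  | F  | F | F
T  | T  | F  | T  | T | F
T  | T  | F  | F  | F | F
T  | F  | T  | T  | T | F
T  | F  | T  | F  | F | F
T  | F  | F  | T  | F | T
T  | F  | F  | F  | T | T
F  | T  | T  | T  | F | F
F  | T  | T  | F  | F | F
F  | T  | F  | T  | F | F
F  | T  | F  | F  | F | F
F  | F  | T  | T  | F | F
F  | F  | T  | F  | F | F
F  | F  | F  | T  | F | F
F  | F  | F  | F  | F | F
The columns differ at p1=T, p2=T, p3=T, p4=T (φ=T, ψ=F), so they are not equivalent.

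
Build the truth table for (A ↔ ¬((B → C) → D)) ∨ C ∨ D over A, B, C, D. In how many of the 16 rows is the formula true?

14

A | B | C | D || ((A ↔ ¬((B → C) → D)) ∨ (C ∨ D))
F | F | F | F ||                F                
F | F | F | T ||                T                
F | F | T | F ||                T                
F | F | T | T ||                T                
F | T | F | F ||                T                
F | T | F | T ||                T                
F | T | T | F ||                T                
F | T | T | T ||                T                
T | F | F | F ||                T                
T | F | F | T ||                T                
T | F | T | F ||                T                
T | F | T | T ||                T                
T | T | F | F ||                F                
T | T | F | T ||                T                
T | T | T | F ||                T                
T | T | T | T ||                T                
The formula is true on 14 of the 16 rows.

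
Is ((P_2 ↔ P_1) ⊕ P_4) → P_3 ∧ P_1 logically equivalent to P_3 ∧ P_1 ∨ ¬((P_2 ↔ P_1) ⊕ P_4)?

equivalent

P_1  P_2  P_3  P_4  |  φ  ψ
 F    F    F    F   |  F  F
 F    F    F    T   |  T  T
 F    F    T    F   |  F  F
 F    F    T    T   |  T  T
 F    T    F    F   |  T  T
 F    T    F    T   |  F  F
 F    T    T    F   |  T  T
 F    T    T    T   |  F  F
 T    F    F    F   |  T  T
 T    F    F    T   |  F  F
 T    F    T    F   |  T  T
 T    F    T    T   |  T  T
 T    T    F    F   |  F  F
 T    T    F    T   |  T  T
 T    T    T    F   |  T  T
 T    T    T    T   |  T  T
The columns for φ and ψ agree on every row, so they are logically equivalent.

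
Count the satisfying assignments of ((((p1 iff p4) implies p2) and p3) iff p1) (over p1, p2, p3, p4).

p1 | p2 | p3 | p4 | (p1 iff p4) | ((p1 iff p4) implies p2) | φ
-- | -- | -- | -- | ----------- | ------------------------ | -
T  | T  | T  | T  |      T      |            T             | T
T  | T  | T  | F  |      F      |            T             | T
T  | T  | F  | T  |      T      |            T             | F
T  | T  | F  | F  |      F      |            T             | F
T  | F  | T  | T  |      T      |            F             | F
T  | F  | T  | F  |      F      |            T             | T
T  | F  | F  | T  |      T      |            F             | F
T  | F  | F  | F  |      F      |            T             | F
F  | T  | T  | T  |      F      |            T             | F
F  | T  | T  | F  |      T      |            T             | F
F  | T  | F  | T  |      F      |            T             | T
F  | T  | F  | F  |      T      |            T             | T
F  | F  | T  | T  |      F      |            T             | F
F  | F  | T  | F  |      T      |            F             | T
F  | F  | F  | T  |      F      |            T             | T
F  | F  | F  | F  |      T      |            F             | T
The formula is true on 8 of the 16 rows.

8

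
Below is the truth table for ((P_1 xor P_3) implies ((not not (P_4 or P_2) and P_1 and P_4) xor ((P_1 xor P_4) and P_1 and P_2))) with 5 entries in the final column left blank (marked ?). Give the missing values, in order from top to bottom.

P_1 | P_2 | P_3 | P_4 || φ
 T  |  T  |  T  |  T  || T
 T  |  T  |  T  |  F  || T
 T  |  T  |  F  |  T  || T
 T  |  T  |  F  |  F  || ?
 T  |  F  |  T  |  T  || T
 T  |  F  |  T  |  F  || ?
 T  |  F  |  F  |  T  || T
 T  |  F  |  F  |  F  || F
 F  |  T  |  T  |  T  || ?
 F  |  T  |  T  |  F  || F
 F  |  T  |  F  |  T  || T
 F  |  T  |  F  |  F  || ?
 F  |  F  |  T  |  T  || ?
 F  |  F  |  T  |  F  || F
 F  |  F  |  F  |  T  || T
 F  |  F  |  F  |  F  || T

Row P_1=T, P_2=T, P_3=F, P_4=F: (P_1 xor P_3) = T, ((not not (P_4 or P_2) and P_1 and P_4) xor ((P_1 xor P_4) and P_1 and P_2)) = T, so the formula = T.
Row P_1=T, P_2=F, P_3=T, P_4=F: (P_1 xor P_3) = F, ((not not (P_4 or P_2) and P_1 and P_4) xor ((P_1 xor P_4) and P_1 and P_2)) = F, so the formula = T.
Row P_1=F, P_2=T, P_3=T, P_4=T: (P_1 xor P_3) = T, ((not not (P_4 or P_2) and P_1 and P_4) xor ((P_1 xor P_4) and P_1 and P_2)) = F, so the formula = F.
Row P_1=F, P_2=T, P_3=F, P_4=F: (P_1 xor P_3) = F, ((not not (P_4 or P_2) and P_1 and P_4) xor ((P_1 xor P_4) and P_1 and P_2)) = F, so the formula = T.
Row P_1=F, P_2=F, P_3=T, P_4=T: (P_1 xor P_3) = T, ((not not (P_4 or P_2) and P_1 and P_4) xor ((P_1 xor P_4) and P_1 and P_2)) = F, so the formula = F.

T, T, F, T, F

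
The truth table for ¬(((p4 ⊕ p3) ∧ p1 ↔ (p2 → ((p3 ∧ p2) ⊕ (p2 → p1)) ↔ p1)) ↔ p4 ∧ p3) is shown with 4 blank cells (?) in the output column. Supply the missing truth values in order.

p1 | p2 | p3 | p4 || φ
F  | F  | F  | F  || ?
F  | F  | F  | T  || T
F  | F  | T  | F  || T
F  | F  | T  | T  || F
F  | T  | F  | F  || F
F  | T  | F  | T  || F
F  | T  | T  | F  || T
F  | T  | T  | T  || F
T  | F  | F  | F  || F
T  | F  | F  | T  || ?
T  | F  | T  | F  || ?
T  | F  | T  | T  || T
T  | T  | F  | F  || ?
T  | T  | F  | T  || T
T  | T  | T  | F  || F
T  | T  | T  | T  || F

Row p1=F, p2=F, p3=F, p4=F: ((p4 ⊕ p3) ∧ p1 ↔ (p2 → ((p3 ∧ p2) ⊕ (p2 → p1)) ↔ p1)) = T, (p4 ∧ p3) = F, (((p4 ⊕ p3) ∧ p1 ↔ (p2 → ((p3 ∧ p2) ⊕ (p2 → p1)) ↔ p1)) ↔ p4 ∧ p3) = F, so the formula = T.
Row p1=T, p2=F, p3=F, p4=T: ((p4 ⊕ p3) ∧ p1 ↔ (p2 → ((p3 ∧ p2) ⊕ (p2 → p1)) ↔ p1)) = T, (p4 ∧ p3) = F, (((p4 ⊕ p3) ∧ p1 ↔ (p2 → ((p3 ∧ p2) ⊕ (p2 → p1)) ↔ p1)) ↔ p4 ∧ p3) = F, so the formula = T.
Row p1=T, p2=F, p3=T, p4=F: ((p4 ⊕ p3) ∧ p1 ↔ (p2 → ((p3 ∧ p2) ⊕ (p2 → p1)) ↔ p1)) = T, (p4 ∧ p3) = F, (((p4 ⊕ p3) ∧ p1 ↔ (p2 → ((p3 ∧ p2) ⊕ (p2 → p1)) ↔ p1)) ↔ p4 ∧ p3) = F, so the formula = T.
Row p1=T, p2=T, p3=F, p4=F: ((p4 ⊕ p3) ∧ p1 ↔ (p2 → ((p3 ∧ p2) ⊕ (p2 → p1)) ↔ p1)) = F, (p4 ∧ p3) = F, (((p4 ⊕ p3) ∧ p1 ↔ (p2 → ((p3 ∧ p2) ⊕ (p2 → p1)) ↔ p1)) ↔ p4 ∧ p3) = T, so the formula = F.

T, T, T, F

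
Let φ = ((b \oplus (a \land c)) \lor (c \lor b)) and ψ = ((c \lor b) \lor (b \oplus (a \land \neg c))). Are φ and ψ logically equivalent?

not equivalent

a  b  c  |  φ  ψ
T  T  T  |  T  T
T  T  F  |  T  T
T  F  T  |  T  T
T  F  F  |  F  T
F  T  T  |  T  T
F  T  F  |  T  T
F  F  T  |  T  T
F  F  F  |  F  F
The columns differ at a=T, b=F, c=F (φ=F, ψ=T), so they are not equivalent.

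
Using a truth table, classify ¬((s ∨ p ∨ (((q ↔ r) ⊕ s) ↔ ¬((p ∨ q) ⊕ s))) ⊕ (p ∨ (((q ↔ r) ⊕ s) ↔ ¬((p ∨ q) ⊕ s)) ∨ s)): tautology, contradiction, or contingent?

p | q | r | s || φ
F | F | F | F || T
F | F | F | T || T
F | F | T | F || T
F | F | T | T || T
F | T | F | F || T
F | T | F | T || T
F | T | T | F || T
F | T | T | T || T
T | F | F | F || T
T | F | F | T || T
T | F | T | F || T
T | F | T | T || T
T | T | F | F || T
T | T | F | T || T
T | T | T | F || T
T | T | T | T || T
Every row is T, so the formula is a tautology.

tautology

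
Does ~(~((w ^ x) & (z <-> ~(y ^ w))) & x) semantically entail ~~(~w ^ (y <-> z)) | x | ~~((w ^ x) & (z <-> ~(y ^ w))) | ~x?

x | y | z | w | φ | ψ
- | - | - | - | - | -
0 | 0 | 0 | 0 | 1 | 1
0 | 0 | 0 | 1 | 1 | 1
0 | 0 | 1 | 0 | 1 | 1
0 | 0 | 1 | 1 | 1 | 1
0 | 1 | 0 | 0 | 1 | 1
0 | 1 | 0 | 1 | 1 | 1
0 | 1 | 1 | 0 | 1 | 1
0 | 1 | 1 | 1 | 1 | 1
1 | 0 | 0 | 0 | 0 | 1
1 | 0 | 0 | 1 | 0 | 1
1 | 0 | 1 | 0 | 1 | 1
1 | 0 | 1 | 1 | 0 | 1
1 | 1 | 0 | 0 | 1 | 1
1 | 1 | 0 | 1 | 0 | 1
1 | 1 | 1 | 0 | 0 | 1
1 | 1 | 1 | 1 | 0 | 1
In every row where φ is true, ψ is also true, so φ ⊨ ψ.

yes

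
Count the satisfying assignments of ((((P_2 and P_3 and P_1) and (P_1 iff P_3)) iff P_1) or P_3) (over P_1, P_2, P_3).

6

 P_1  |  P_2  |  P_3  | (P_2 and P_3 and P_1) | (P_1 iff P_3) |   φ  
----- | ----- | ----- | --------------------- | ------------- | -----
False | False | False |         False         |      True     |  True
False | False |  True |         False         |     False     |  True
False |  True | False |         False         |      True     |  True
False |  True |  True |         False         |     False     |  True
 True | False | False |         False         |     False     | False
 True | False |  True |         False         |      True     |  True
 True |  True | False |         False         |     False     | False
 True |  True |  True |          True         |      True     |  True
The formula is true on 6 of the 8 rows.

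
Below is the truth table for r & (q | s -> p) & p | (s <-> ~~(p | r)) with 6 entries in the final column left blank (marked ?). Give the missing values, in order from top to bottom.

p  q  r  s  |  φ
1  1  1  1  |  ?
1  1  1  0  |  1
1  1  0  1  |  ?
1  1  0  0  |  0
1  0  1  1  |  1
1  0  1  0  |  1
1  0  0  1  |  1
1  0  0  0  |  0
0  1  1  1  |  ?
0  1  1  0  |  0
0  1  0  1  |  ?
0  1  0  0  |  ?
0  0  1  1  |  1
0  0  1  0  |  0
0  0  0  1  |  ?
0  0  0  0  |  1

Row p=1, q=1, r=1, s=1: (r & (q | s -> p) & p) = 1, (s <-> ~~(p | r)) = 1, so the formula = 1.
Row p=1, q=1, r=0, s=1: (r & (q | s -> p) & p) = 0, (s <-> ~~(p | r)) = 1, so the formula = 1.
Row p=0, q=1, r=1, s=1: (r & (q | s -> p) & p) = 0, (s <-> ~~(p | r)) = 1, so the formula = 1.
Row p=0, q=1, r=0, s=1: (r & (q | s -> p) & p) = 0, (s <-> ~~(p | r)) = 0, so the formula = 0.
Row p=0, q=1, r=0, s=0: (r & (q | s -> p) & p) = 0, (s <-> ~~(p | r)) = 1, so the formula = 1.
Row p=0, q=0, r=0, s=1: (r & (q | s -> p) & p) = 0, (s <-> ~~(p | r)) = 0, so the formula = 0.

1, 1, 1, 0, 1, 0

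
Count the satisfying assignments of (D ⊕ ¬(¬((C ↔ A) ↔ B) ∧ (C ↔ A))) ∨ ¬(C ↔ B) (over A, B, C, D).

12

  A   |   B   |   C   |   D   || (C ↔ A) | ((C ↔ A) ↔ B) | ¬((C ↔ A) ↔ B) | (¬((C ↔ A) ↔ B) ∧ (C ↔ A)) | ¬(¬((C ↔ A) ↔ B) ∧ (C ↔ A)) | (C ↔ B) | ¬(C ↔ B) |   φ  
False | False | False | False ||   True  |     False     |      True      |            True            |            False            |   True  |  False   | False
False | False | False |  True ||   True  |     False     |      True      |            True            |            False            |   True  |  False   |  True
False | False |  True | False ||  False  |      True     |     False      |           False            |             True            |  False  |   True   |  True
False | False |  True |  True ||  False  |      True     |     False      |           False            |             True            |  False  |   True   |  True
False |  True | False | False ||   True  |      True     |     False      |           False            |             True            |  False  |   True   |  True
False |  True | False |  True ||   True  |      True     |     False      |           False            |             True            |  False  |   True   |  True
False |  True |  True | False ||  False  |     False     |      True      |           False            |             True            |   True  |  False   |  True
False |  True |  True |  True ||  False  |     False     |      True      |           False            |             True            |   True  |  False   | False
 True | False | False | False ||  False  |      True     |     False      |           False            |             True            |   True  |  False   |  True
 True | False | False |  True ||  False  |      True     |     False      |           False            |             True            |   True  |  False   | False
 True | False |  True | False ||   True  |     False     |      True      |            True            |            False            |  False  |   True   |  True
 True | False |  True |  True ||   True  |     False     |      True      |            True            |            False            |  False  |   True   |  True
 True |  True | False | False ||  False  |     False     |      True      |           False            |             True            |  False  |   True   |  True
 True |  True | False |  True ||  False  |     False     |      True      |           False            |             True            |  False  |   True   |  True
 True |  True |  True | False ||   True  |      True     |     False      |           False            |             True            |   True  |  False   |  True
 True |  True |  True |  True ||   True  |      True     |     False      |           False            |             True            |   True  |  False   | False
The formula is true on 12 of the 16 rows.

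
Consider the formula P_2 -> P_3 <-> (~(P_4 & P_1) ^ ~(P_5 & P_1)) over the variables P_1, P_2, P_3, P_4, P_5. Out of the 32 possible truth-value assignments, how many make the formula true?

P_1  P_2  P_3  P_4  P_5  |  φ
 T    T    T    T    T   |  F
 T    T    T    T    F   |  T
 T    T    T    F    T   |  T
 T    T    T    F    F   |  F
 T    T    F    T    T   |  T
 T    T    F    T    F   |  F
 T    T    F    F    T   |  F
 T    T    F    F    F   |  T
 T    F    T    T    T   |  F
 T    F    T    T    F   |  T
 T    F    T    F    T   |  T
 T    F    T    F    F   |  F
 T    F    F    T    T   |  F
 T    F    F    T    F   |  T
 T    F    F    F    T   |  T
 T    F    F    F    F   |  F
 F    T    T    T    T   |  F
 F    T    T    T    F   |  F
 F    T    T    F    T   |  F
 F    T    T    F    F   |  F
 F    T    F    T    T   |  T
 F    T    F    T    F   |  T
 F    T    F    F    T   |  T
 F    T    F    F    F   |  T
 F    F    T    T    T   |  F
 F    F    T    T    F   |  F
 F    F    T    F    T   |  F
 F    F    T    F    F   |  F
 F    F    F    T    T   |  F
 F    F    F    T    F   |  F
 F    F    F    F    T   |  F
 F    F    F    F    F   |  F
The formula is true on 12 of the 32 rows.

12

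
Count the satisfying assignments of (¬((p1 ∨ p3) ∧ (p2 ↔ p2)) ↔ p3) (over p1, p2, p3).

p1 | p2 | p3 | (p1 ∨ p3) | (p2 ↔ p2) | ((p1 ∨ p3) ∧ (p2 ↔ p2)) | ¬((p1 ∨ p3) ∧ (p2 ↔ p2)) | φ
-- | -- | -- | --------- | --------- | ----------------------- | ------------------------ | -
F  | F  | F  |     F     |     T     |            F            |            T             | F
F  | F  | T  |     T     |     T     |            T            |            F             | F
F  | T  | F  |     F     |     T     |            F            |            T             | F
F  | T  | T  |     T     |     T     |            T            |            F             | F
T  | F  | F  |     T     |     T     |            T            |            F             | T
T  | F  | T  |     T     |     T     |            T            |            F             | F
T  | T  | F  |     T     |     T     |            T            |            F             | T
T  | T  | T  |     T     |     T     |            T            |            F             | F
The formula is true on 2 of the 8 rows.

2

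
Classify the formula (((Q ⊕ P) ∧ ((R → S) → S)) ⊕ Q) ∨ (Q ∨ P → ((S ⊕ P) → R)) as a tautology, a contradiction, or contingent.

contingent

P  Q  R  S  |  φ
F  F  F  F  |  T
F  F  F  T  |  T
F  F  T  F  |  T
F  F  T  T  |  T
F  T  F  F  |  T
F  T  F  T  |  F
F  T  T  F  |  T
F  T  T  T  |  T
T  F  F  F  |  F
T  F  F  T  |  T
T  F  T  F  |  T
T  F  T  T  |  T
T  T  F  F  |  T
T  T  F  T  |  T
T  T  T  F  |  T
T  T  T  T  |  T
14 of 16 rows are T, so the formula is contingent.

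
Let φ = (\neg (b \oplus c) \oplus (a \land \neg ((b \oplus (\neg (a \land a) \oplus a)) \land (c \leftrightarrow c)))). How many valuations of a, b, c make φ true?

4

a | b | c | (b \oplus c) | \neg (b \oplus c) | (a \land a) | \neg (a \land a) | (\neg (a \land a) \oplus a) | (c \leftrightarrow c) | φ
- | - | - | ------------ | ----------------- | ----------- | ---------------- | --------------------------- | --------------------- | -
T | T | T |      F       |         T         |      T      |        F         |              T              |           T           | F
T | T | F |      T       |         F         |      T      |        F         |              T              |           T           | T
T | F | T |      T       |         F         |      T      |        F         |              T              |           T           | F
T | F | F |      F       |         T         |      T      |        F         |              T              |           T           | T
F | T | T |      F       |         T         |      F      |        T         |              T              |           T           | T
F | T | F |      T       |         F         |      F      |        T         |              T              |           T           | F
F | F | T |      T       |         F         |      F      |        T         |              T              |           T           | F
F | F | F |      F       |         T         |      F      |        T         |              T              |           T           | T
The formula is true on 4 of the 8 rows.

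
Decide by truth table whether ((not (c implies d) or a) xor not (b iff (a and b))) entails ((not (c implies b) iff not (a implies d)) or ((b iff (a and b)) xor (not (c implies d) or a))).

no

a | b | c | d || φ | ψ
T | T | T | T || T | T
T | T | T | F || T | F
T | T | F | T || T | T
T | T | F | F || T | F
T | F | T | T || T | F
T | F | T | F || T | T
T | F | F | T || T | T
T | F | F | F || T | F
F | T | T | T || T | T
F | T | T | F || F | T
F | T | F | T || T | T
F | T | F | F || T | T
F | F | T | T || F | T
F | F | T | F || T | F
F | F | F | T || F | T
F | F | F | F || F | T
At a=T, b=T, c=T, d=F we have φ true but ψ false, so φ does not entail ψ.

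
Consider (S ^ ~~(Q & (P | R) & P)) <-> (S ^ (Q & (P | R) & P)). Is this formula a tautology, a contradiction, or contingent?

tautology

P | Q | R | S | φ
- | - | - | - | -
F | F | F | F | T
F | F | F | T | T
F | F | T | F | T
F | F | T | T | T
F | T | F | F | T
F | T | F | T | T
F | T | T | F | T
F | T | T | T | T
T | F | F | F | T
T | F | F | T | T
T | F | T | F | T
T | F | T | T | T
T | T | F | F | T
T | T | F | T | T
T | T | T | F | T
T | T | T | T | T
Every row is T, so the formula is a tautology.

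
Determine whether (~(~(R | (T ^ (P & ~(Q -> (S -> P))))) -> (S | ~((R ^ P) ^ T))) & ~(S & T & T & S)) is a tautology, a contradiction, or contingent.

contingent

P | Q | R | S | T | φ
- | - | - | - | - | -
F | F | F | F | F | F
F | F | F | F | T | F
F | F | F | T | F | F
F | F | F | T | T | F
F | F | T | F | F | F
F | F | T | F | T | F
F | F | T | T | F | F
F | F | T | T | T | F
F | T | F | F | F | F
F | T | F | F | T | F
F | T | F | T | F | F
F | T | F | T | T | F
F | T | T | F | F | F
F | T | T | F | T | F
F | T | T | T | F | F
F | T | T | T | T | F
T | F | F | F | F | T
T | F | F | F | T | F
T | F | F | T | F | F
T | F | F | T | T | F
T | F | T | F | F | F
T | F | T | F | T | F
T | F | T | T | F | F
T | F | T | T | T | F
T | T | F | F | F | T
T | T | F | F | T | F
T | T | F | T | F | F
T | T | F | T | T | F
T | T | T | F | F | F
T | T | T | F | T | F
T | T | T | T | F | F
T | T | T | T | T | F
2 of 32 rows are T, so the formula is contingent.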